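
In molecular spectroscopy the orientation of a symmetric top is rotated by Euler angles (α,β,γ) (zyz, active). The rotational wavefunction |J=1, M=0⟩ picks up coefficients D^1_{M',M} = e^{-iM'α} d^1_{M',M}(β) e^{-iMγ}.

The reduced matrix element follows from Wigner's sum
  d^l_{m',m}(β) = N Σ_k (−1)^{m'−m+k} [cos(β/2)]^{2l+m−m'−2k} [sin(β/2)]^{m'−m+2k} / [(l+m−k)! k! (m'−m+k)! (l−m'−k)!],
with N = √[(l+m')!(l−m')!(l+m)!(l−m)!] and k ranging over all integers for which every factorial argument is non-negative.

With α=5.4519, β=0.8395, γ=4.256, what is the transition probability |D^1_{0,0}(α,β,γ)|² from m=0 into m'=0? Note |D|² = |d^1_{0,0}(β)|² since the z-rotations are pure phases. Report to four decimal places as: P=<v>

D^1_{0,0}(5.4519,0.8395,4.256) = e^{-i·0·5.4519}·d^1_{0,0}(0.8395)·e^{-i·0·4.256}. Compute d first:
Half-angle: c=0.913191, s=0.407532. N=√(1·1·1·1)=1.000000
k∈{0,1} keeps every argument non-negative
  k=0: (−1)^0·1.0000/(1)·0.9132^2·0.4075^0 = +0.833918
  k=1: (−1)^1·1.0000/(1)·0.9132^0·0.4075^2 = -0.166082
d^1_{0,0}(0.8395) = +0.833918 -0.166082 = +0.667835
|D^1_{0,0}|² = |d^1_{0,0}(β)|² = (+0.667835)² = 0.446004 (the z-rotation phases have unit modulus)

P=0.4460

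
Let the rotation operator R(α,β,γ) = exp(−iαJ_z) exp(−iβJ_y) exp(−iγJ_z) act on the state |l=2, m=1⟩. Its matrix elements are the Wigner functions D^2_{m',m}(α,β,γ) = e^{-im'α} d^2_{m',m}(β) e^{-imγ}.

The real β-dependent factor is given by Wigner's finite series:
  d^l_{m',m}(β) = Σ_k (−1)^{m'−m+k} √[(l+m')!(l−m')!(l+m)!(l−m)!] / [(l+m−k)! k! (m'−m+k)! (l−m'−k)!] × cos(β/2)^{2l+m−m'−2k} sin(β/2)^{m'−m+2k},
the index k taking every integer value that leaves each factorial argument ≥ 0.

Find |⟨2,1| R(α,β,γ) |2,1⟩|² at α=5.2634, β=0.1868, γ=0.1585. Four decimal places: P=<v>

Split into d^2_{1,1}(β=0.1868) × two z-phases.
With c≡cos(β/2)=0.995641 and s≡sin(β/2)=0.093264, N=[6·1·6·1]^{1/2}=6.000000
k: max(0,(1)−(1))=0 … min(2+(1),2−(1))=1
  k=0: (−1)^0·6.0000/(6)·0.9956^4·0.0933^0 = +0.982679
  k=1: (−1)^1·6.0000/(2)·0.9956^2·0.0933^2 = -0.025868
d^2_{1,1}(0.1868) = +0.982679 -0.025868 = +0.956812
|D^2_{1,1}|² = |d^2_{1,1}(β)|² = (+0.956812)² = 0.915488 (the z-rotation phases have unit modulus)

P=0.9155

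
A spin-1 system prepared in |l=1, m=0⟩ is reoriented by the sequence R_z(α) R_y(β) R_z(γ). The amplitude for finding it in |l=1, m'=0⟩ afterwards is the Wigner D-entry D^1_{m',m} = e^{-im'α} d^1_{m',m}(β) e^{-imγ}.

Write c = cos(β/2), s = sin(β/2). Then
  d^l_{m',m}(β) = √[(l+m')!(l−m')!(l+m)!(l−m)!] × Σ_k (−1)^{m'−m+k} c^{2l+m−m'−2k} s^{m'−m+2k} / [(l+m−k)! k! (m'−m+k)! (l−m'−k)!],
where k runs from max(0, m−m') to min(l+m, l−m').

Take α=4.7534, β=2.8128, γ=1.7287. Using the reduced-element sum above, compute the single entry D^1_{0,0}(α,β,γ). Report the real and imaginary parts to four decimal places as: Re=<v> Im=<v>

Split into d^1_{0,0}(β=2.8128) × two z-phases.
c=cos(2.8128/2)=0.163657, s=sin(2.8128/2)=0.986517; N=√[1·1·1·1]=1.000000
k∈{0,1} keeps every argument non-negative
  k=0: (−1)^0·1.0000/(1)·0.1637^2·0.9865^0 = +0.026784
  k=1: (−1)^1·1.0000/(1)·0.1637^0·0.9865^2 = -0.973216
d^1_{0,0}(2.8128) = +0.026784 -0.973216 = -0.946433
Attach z-rotation phases: D = e^{-i(0)(4.7534)}·(-0.946433)·e^{-i(0)(1.7287)} = -0.946433+0.000000i

Re=-0.9464 Im=0.0000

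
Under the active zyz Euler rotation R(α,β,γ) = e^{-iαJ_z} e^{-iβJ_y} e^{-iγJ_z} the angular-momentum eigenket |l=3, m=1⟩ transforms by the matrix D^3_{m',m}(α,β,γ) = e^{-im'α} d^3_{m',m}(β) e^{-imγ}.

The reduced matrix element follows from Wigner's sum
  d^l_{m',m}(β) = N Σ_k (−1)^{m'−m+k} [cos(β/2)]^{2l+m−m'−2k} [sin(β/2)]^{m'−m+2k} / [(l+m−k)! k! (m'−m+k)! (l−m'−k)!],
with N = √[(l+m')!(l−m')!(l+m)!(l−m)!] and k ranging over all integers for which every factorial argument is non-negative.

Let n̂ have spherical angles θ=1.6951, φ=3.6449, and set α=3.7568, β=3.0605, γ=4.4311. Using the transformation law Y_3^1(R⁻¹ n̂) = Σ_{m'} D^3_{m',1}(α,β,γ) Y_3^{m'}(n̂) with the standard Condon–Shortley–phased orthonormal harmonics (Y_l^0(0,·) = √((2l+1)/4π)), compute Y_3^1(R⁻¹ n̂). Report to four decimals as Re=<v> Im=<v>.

Re=0.0965 Im=-0.2316

Need the full column D^3_{m',1} for m'=−3..3 at α=3.7568, β=3.0605, γ=4.4311.
cos(β/2)=0.040535, sin(β/2)=0.999178
d^3_{-3,1}: single k=4 term ⇒ +0.006343;  D = +0.005387+0.003348i
d^3_{-2,1}: k∈[3..4] ⇒ +0.000420 -0.127658 = -0.127238;  D = +0.127015-0.007514i
d^3_{-1,1}: k∈[2..4] ⇒ +0.000016 -0.013102 +0.995079 = +0.981993;  D = +0.767078-0.613108i
d^3_{0,1}: k∈[1..3] ⇒ +0.000000 -0.000690 +0.139842 = +0.139152;  D = -0.038628+0.133683i
d^3_{1,1}: k∈[0..2] ⇒ +0.000000 -0.000022 +0.009826 = +0.009805;  D = -0.003213-0.009263i
d^3_{2,1}: k∈[0..1] ⇒ -0.000000 +0.000420 = +0.000420;  D = +0.000341+0.000245i
d^3_{3,1}: single k=0 term ⇒ +0.000010;  D = -0.000010-0.000000i
Y_3^{m'}(θ=1.6951,φ=3.6449) and Σ D·Y over m':
  (+0.0054+0.0033i)·(-0.0248+0.4069i)  (+0.1270-0.0075i)·(-0.0667+0.1054i)  (+0.7671-0.6131i)·(+0.2593-0.1428i)  (-0.0386+0.1337i)·(+0.1352+0.0000i)  (-0.0032-0.0093i)·(-0.2593-0.1428i)  (+0.0003+0.0002i)·(-0.0667-0.1054i)  (-0.0000-0.0000i)·(+0.0248+0.4069i)
Y_3^1(R⁻¹ n̂) = +0.096492-0.231639i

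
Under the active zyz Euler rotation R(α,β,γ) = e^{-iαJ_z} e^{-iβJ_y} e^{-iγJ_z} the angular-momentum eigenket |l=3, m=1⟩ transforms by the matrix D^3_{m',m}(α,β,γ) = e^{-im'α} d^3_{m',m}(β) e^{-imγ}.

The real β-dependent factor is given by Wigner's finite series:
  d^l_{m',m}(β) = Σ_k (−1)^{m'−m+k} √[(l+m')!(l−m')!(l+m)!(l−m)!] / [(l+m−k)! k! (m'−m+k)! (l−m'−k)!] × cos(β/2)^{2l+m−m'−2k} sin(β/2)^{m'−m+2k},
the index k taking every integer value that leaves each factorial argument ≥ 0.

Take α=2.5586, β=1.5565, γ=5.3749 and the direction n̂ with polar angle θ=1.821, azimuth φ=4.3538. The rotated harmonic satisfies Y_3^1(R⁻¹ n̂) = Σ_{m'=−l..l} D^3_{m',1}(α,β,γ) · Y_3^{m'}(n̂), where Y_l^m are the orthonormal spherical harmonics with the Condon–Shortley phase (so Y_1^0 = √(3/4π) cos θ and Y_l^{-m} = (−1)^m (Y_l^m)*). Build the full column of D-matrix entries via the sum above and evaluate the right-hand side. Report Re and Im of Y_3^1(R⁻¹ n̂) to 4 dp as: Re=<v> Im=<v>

Need the full column D^3_{m',1} for m'=−3..3 at α=2.5586, β=1.5565, γ=5.3749.
cos(β/2)=0.712143, sin(β/2)=0.702034
d^3_{-3,1}: single k=4 term ⇒ +0.477104;  D = -0.318203+0.355493i
d^3_{-2,1}: k∈[3..4] ⇒ +0.790327 -0.384024 = +0.406303;  D = +0.392886-0.103549i
d^3_{-1,1}: k∈[2..4] ⇒ +0.760566 -0.985503 +0.119715 = -0.105221;  D = +0.099703+0.033627i
d^3_{0,1}: k∈[1..3] ⇒ +0.445436 -1.298640 +0.420678 = -0.432526;  D = -0.266046-0.341025i
d^3_{1,1}: k∈[0..2] ⇒ +0.130438 -1.014089 +0.739127 = -0.144524;  D = +0.011480+0.144067i
d^3_{2,1}: k∈[0..1] ⇒ -0.406626 +0.790327 = +0.383701;  D = -0.185125+0.336088i
d^3_{3,1}: single k=0 term ⇒ +0.490944;  D = +0.434479-0.228591i
Y_3^{m'}(θ=1.821,φ=4.3538) and Σ D·Y over m':
  (-0.3182+0.3555i)·(+0.3339-0.1803i)  (+0.3929-0.1035i)·(+0.1790+0.1561i)  (+0.0997+0.0336i)·(+0.0762-0.2033i)  (-0.2660-0.3410i)·(+0.2489+0.0000i)  (+0.0115+0.1441i)·(-0.0762-0.2033i)  (-0.1851+0.3361i)·(+0.1790-0.1561i)  (+0.4345-0.2286i)·(-0.3339-0.1803i)
Y_3^1(R⁻¹ n̂) = -0.145974+0.190039i

Re=-0.1460 Im=0.1900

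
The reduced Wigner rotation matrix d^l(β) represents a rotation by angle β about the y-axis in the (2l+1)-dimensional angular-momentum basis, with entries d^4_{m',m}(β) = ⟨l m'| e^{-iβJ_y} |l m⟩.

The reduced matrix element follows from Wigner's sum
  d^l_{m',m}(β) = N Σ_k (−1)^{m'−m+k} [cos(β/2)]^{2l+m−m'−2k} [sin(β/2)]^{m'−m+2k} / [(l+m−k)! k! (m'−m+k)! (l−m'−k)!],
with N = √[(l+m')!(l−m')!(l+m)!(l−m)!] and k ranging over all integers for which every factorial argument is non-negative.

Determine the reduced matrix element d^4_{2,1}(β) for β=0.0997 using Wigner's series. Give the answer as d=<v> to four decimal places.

d=-0.2070

d^4_{2,1}(β=0.0997) via Wigner's sum:
c=cos(0.0997/2)=0.998758, s=sin(0.0997/2)=0.049829; N=√[720·2·120·6]=1018.233765
Admissible k: 0..2 (factorial args all ≥0)
  k=0: (−1)^1·1018.2338/(240)·0.9988^7·0.0498^1 = -0.209577
  k=1: (−1)^2·1018.2338/(48)·0.9988^5·0.0498^3 = +0.002608
  k=2: (−1)^3·1018.2338/(72)·0.9988^3·0.0498^5 = -0.000004
d^4_{2,1}(0.0997) = -0.209577 +0.002608 -0.000004 = -0.206973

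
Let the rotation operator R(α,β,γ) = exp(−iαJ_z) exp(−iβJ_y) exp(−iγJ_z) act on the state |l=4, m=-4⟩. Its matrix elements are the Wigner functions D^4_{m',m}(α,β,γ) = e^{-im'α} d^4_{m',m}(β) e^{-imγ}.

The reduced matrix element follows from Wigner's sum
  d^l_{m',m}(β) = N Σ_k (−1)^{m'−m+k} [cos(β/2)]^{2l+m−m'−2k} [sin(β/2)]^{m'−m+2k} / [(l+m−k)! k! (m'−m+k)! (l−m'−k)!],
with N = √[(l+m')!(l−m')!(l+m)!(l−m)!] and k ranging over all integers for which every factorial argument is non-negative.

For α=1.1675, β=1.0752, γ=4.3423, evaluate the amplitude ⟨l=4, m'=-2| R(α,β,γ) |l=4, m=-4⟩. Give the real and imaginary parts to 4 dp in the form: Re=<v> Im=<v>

First d^4_{-2,-4}(β=1.0752), then the phase factors e^{-i(-2)α} and e^{-i(-4)γ}:
c=cos(1.0752/2)=0.858940, s=sin(1.0752/2)=0.512076; N=√[2·720·1·40320]=7619.763776
The bounds max(0,m−m')=0 and min(l+m,l−m')=0 give 1 term
  k=0: (−1)^2·7619.7638/(1440)·0.8589^6·0.5121^2 = +0.557218
d^4_{-2,-4}(1.0752) = +0.557218
Attach z-rotation phases: D = e^{-i(-2)(1.1675)}·(+0.557218)·e^{-i(-4)(4.3423)} = +0.365806+0.420330i

Re=0.3658 Im=0.4203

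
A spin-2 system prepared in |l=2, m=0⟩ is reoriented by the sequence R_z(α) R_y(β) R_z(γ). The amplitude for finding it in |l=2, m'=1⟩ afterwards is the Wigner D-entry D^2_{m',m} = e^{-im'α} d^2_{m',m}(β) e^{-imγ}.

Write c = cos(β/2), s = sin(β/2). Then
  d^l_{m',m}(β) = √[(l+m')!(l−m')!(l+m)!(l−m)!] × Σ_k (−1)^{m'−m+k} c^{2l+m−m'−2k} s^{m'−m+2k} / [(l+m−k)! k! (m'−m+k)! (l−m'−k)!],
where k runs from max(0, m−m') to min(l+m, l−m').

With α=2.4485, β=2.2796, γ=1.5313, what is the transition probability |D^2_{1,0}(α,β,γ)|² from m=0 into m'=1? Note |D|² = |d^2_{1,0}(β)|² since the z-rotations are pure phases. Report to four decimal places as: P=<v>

D^2_{1,0}(2.4485,2.2796,1.5313) = e^{-i·1·2.4485}·d^2_{1,0}(2.2796)·e^{-i·0·1.5313}. Compute d first:
With c≡cos(β/2)=0.417776 and s≡sin(β/2)=0.908550, N=[6·1·2·2]^{1/2}=4.898979
Admissible k: 0..1 (factorial args all ≥0)
  k=0: (−1)^1·4.8990/(2)·0.4178^3·0.9085^1 = -0.162276
  k=1: (−1)^2·4.8990/(2)·0.4178^1·0.9085^3 = +0.767478
d^2_{1,0}(2.2796) = -0.162276 +0.767478 = +0.605201
|D^2_{1,0}|² = |d^2_{1,0}(β)|² = (+0.605201)² = 0.366269 (the z-rotation phases have unit modulus)

P=0.3663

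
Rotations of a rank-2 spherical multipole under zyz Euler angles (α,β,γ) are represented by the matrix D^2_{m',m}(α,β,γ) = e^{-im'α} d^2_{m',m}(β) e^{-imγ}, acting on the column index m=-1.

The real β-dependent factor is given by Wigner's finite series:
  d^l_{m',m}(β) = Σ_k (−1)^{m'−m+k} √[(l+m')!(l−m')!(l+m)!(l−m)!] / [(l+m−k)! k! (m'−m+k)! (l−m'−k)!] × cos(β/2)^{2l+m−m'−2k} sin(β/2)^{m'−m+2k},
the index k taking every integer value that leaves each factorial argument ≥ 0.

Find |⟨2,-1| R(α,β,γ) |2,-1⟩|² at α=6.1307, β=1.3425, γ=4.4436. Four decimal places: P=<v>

First d^2_{-1,-1}(β=1.3425), then the phase factors e^{-i(-1)α} and e^{-i(-1)γ}:
Half-angle: c=0.783045, s=0.621965. N=√(1·6·1·6)=6.000000
k∈{0,1} keeps every argument non-negative
  k=0: (−1)^0·6.0000/(6)·0.7830^4·0.6220^0 = +0.375964
  k=1: (−1)^1·6.0000/(2)·0.7830^2·0.6220^2 = -0.711585
d^2_{-1,-1}(1.3425) = +0.375964 -0.711585 = -0.335621
|D^2_{-1,-1}|² = |d^2_{-1,-1}(β)|² = (-0.335621)² = 0.112641 (the z-rotation phases have unit modulus)

P=0.1126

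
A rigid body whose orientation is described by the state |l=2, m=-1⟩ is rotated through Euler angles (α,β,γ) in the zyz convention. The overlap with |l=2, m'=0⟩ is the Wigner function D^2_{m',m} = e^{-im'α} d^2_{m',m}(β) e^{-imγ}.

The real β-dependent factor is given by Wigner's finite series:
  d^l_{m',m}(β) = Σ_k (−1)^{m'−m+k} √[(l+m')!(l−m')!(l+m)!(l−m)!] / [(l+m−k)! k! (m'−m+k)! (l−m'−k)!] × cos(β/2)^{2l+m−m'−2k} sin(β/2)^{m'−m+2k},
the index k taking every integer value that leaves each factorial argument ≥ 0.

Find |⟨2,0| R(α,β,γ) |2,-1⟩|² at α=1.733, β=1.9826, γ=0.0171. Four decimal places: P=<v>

P=0.2018

Split into d^2_{0,-1}(β=1.9826) × two z-phases.
With c≡cos(β/2)=0.547603 and s≡sin(β/2)=0.836739, N=[2·2·1·6]^{1/2}=4.898979
The bounds max(0,m−m')=0 and min(l+m,l−m')=1 give 2 terms
  k=0: (−1)^1·4.8990/(2)·0.5476^3·0.8367^1 = -0.336559
  k=1: (−1)^2·4.8990/(2)·0.5476^1·0.8367^3 = +0.785797
d^2_{0,-1}(1.9826) = -0.336559 +0.785797 = +0.449238
|D^2_{0,-1}|² = |d^2_{0,-1}(β)|² = (+0.449238)² = 0.201815 (the z-rotation phases have unit modulus)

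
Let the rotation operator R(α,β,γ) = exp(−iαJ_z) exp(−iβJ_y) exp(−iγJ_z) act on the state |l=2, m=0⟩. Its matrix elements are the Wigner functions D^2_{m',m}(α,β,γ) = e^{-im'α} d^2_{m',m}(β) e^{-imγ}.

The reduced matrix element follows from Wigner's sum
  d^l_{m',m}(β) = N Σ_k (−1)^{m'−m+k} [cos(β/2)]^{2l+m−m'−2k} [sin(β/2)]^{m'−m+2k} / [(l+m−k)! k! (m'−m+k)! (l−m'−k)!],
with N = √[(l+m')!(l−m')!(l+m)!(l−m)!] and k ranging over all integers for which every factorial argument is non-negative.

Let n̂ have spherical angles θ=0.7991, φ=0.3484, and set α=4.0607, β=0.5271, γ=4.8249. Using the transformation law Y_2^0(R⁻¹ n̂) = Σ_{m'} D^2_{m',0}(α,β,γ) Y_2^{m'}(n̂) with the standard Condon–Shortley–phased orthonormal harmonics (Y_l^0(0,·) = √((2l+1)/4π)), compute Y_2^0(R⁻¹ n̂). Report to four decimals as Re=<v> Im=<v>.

Re=-0.2306 Im=0.0000

Need the full column D^2_{m',0} for m'=−2..2 at α=4.0607, β=0.5271, γ=4.8249.
cos(β/2)=0.965471, sin(β/2)=0.260510
d^2_{-2,0}: single k=2 term ⇒ +0.154954;  D = -0.040945+0.149446i
d^2_{-1,0}: k∈[1..2] ⇒ +0.574272 -0.041811 = +0.532461;  D = -0.322954-0.423339i
d^2_{0,0}: k∈[0..2] ⇒ +0.868875 -0.253038 +0.004606 = +0.620443;  D = +0.620443+0.000000i
d^2_{1,0}: k∈[0..1] ⇒ -0.574272 +0.041811 = -0.532461;  D = +0.322954-0.423339i
d^2_{2,0}: single k=0 term ⇒ +0.154954;  D = -0.040945-0.149446i
Y_2^{m'}(θ=0.7991,φ=0.3484) and Σ D·Y over m':
  (-0.0409+0.1494i)·(+0.1522-0.1273i)  (-0.3230-0.4233i)·(+0.3629-0.1318i)  (+0.6204+0.0000i)·(+0.1447+0.0000i)  (+0.3230-0.4233i)·(-0.3629-0.1318i)  (-0.0409-0.1494i)·(+0.1522+0.1273i)
Y_2^0(R⁻¹ n̂) = -0.230631+0.000000i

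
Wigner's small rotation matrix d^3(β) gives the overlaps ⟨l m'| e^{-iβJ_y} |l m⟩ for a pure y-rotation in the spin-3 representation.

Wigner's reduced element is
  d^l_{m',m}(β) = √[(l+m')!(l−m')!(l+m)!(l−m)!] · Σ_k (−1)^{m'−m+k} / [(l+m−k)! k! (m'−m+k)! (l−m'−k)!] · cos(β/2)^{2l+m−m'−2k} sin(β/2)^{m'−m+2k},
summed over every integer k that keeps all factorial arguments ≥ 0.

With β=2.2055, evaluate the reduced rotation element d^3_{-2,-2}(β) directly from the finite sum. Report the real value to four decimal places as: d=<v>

d^3_{-2,-2}(β=2.2055) via Wigner's sum:
c=cos(2.2055/2)=0.451144, s=sin(2.2055/2)=0.892451; N=√[1·120·1·120]=120.000000
The bounds max(0,m−m')=0 and min(l+m,l−m')=1 give 2 terms
  k=0: (−1)^0·120.0000/(120)·0.4511^6·0.8925^0 = +0.008431
  k=1: (−1)^1·120.0000/(24)·0.4511^4·0.8925^2 = -0.164967
d^3_{-2,-2}(2.2055) = +0.008431 -0.164967 = -0.156536

d=-0.1565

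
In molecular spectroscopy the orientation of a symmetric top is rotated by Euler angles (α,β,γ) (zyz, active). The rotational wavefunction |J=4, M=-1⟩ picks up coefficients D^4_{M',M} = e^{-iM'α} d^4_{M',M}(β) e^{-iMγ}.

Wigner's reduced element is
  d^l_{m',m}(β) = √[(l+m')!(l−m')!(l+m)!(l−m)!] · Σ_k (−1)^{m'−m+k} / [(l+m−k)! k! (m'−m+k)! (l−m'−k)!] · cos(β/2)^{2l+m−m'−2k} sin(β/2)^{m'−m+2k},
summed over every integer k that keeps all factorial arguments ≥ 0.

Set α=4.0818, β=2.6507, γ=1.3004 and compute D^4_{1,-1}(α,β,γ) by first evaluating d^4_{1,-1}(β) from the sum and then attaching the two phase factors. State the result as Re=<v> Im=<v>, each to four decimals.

Re=0.1280 Im=0.0482

Split into d^4_{1,-1}(β=2.6507) × two z-phases.
c=cos(2.6507/2)=0.242989, s=sin(2.6507/2)=0.970029; N=√[120·6·6·120]=720.000000
Admissible k: 0..3 (factorial args all ≥0)
  k=0: (−1)^2·720.0000/(72)·0.2430^6·0.9700^2 = +0.001937
  k=1: (−1)^3·720.0000/(24)·0.2430^4·0.9700^4 = -0.092600
  k=2: (−1)^4·720.0000/(48)·0.2430^2·0.9700^6 = +0.737860
  k=3: (−1)^5·720.0000/(720)·0.2430^0·0.9700^8 = -0.783931
d^4_{1,-1}(2.6507) = +0.001937 -0.092600 +0.737860 -0.783931 = -0.136734
D = (-0.589621+0.807680i)·(-0.136734)·(+0.267113+0.963665i) = +0.127959+0.048192i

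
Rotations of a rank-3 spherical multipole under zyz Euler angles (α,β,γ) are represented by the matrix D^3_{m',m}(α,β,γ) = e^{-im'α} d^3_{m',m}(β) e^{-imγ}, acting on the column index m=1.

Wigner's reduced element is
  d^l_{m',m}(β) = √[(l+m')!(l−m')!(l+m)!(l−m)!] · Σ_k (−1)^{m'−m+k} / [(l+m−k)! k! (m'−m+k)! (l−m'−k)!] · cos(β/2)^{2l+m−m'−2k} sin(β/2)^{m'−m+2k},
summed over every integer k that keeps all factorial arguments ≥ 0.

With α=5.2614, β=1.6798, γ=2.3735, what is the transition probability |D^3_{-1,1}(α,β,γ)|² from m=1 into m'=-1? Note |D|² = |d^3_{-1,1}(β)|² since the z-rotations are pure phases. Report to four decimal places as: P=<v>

P=0.0701

First d^3_{-1,1}(β=1.6798), then the phase factors e^{-i(-1)α} and e^{-i(1)γ}:
With c≡cos(β/2)=0.667537 and s≡sin(β/2)=0.744576, N=[2·24·24·2]^{1/2}=48.000000
Admissible k: 2..4 (factorial args all ≥0)
  k=2: (−1)^0·48.0000/(8)·0.6675^4·0.7446^2 = +0.660499
  k=3: (−1)^1·48.0000/(6)·0.6675^2·0.7446^4 = -1.095666
  k=4: (−1)^2·48.0000/(48)·0.6675^0·0.7446^6 = +0.170394
d^3_{-1,1}(1.6798) = +0.660499 -1.095666 +0.170394 = -0.264773
|D^3_{-1,1}|² = |d^3_{-1,1}(β)|² = (-0.264773)² = 0.070105 (the z-rotation phases have unit modulus)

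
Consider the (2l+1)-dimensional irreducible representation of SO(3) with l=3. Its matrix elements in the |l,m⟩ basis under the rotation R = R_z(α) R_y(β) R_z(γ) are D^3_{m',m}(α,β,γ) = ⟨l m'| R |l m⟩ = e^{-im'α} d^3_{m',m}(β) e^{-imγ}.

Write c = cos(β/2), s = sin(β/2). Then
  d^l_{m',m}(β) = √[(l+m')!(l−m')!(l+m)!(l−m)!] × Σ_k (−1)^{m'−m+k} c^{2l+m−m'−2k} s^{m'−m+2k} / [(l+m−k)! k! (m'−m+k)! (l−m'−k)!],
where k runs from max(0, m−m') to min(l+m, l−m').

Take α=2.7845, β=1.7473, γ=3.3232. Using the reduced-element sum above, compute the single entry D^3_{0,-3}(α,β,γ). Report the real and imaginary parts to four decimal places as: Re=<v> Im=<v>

Split into d^3_{0,-3}(β=1.7473) × two z-phases.
Half-angle: c=0.642032, s=0.766677. N=√(6·6·1·720)=160.996894
k∈{0} keeps every argument non-negative
  k=0: (−1)^3·160.9969/(36)·0.6420^3·0.7667^3 = -0.533364
d^3_{0,-3}(1.7473) = -0.533364
Phases: e^{-i·(0)·2.7845}=+1.000000+0.000000i, e^{-i·(-3)·3.3232}=-0.855220-0.518266i ⇒ D=+0.456144+0.276425i

Re=0.4561 Im=0.2764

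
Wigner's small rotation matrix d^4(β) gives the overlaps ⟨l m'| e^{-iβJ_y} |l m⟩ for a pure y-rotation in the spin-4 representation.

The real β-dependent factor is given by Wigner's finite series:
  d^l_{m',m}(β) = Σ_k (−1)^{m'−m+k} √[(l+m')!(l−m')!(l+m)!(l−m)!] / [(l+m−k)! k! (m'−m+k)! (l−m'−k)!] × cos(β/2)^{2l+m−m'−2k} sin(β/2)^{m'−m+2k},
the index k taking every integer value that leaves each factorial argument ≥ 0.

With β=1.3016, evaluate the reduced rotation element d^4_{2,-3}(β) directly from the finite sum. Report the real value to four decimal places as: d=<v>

d^4_{2,-3}(β=1.3016) via Wigner's sum:
With c≡cos(β/2)=0.795599 and s≡sin(β/2)=0.605823, N=[720·2·1·5040]^{1/2}=2693.993318
k: max(0,(-3)−(2))=0 … min(4+(-3),4−(2))=1
  k=0: (−1)^5·2693.9933/(240)·0.7956^3·0.6058^5 = -0.461315
  k=1: (−1)^6·2693.9933/(720)·0.7956^1·0.6058^7 = +0.089162
d^4_{2,-3}(1.3016) = -0.461315 +0.089162 = -0.372153

d=-0.3722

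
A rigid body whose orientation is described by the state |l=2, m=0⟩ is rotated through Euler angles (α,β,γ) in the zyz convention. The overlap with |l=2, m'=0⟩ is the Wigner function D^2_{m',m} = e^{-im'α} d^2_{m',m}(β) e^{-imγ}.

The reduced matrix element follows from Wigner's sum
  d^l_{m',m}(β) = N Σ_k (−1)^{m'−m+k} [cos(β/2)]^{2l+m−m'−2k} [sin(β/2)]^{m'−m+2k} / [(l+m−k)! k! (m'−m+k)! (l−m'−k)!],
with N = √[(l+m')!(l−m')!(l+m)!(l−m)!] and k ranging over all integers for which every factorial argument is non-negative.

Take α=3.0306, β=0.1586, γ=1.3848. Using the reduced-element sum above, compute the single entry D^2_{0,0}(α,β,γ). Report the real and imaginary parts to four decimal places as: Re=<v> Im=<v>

D^2_{0,0}(3.0306,0.1586,1.3848) = e^{-i·0·3.0306}·d^2_{0,0}(0.1586)·e^{-i·0·1.3848}. Compute d first:
Half-angle: c=0.996857, s=0.079217. N=√(2·2·2·2)=4.000000
The bounds max(0,m−m')=0 and min(l+m,l−m')=2 give 3 terms
  k=0: (−1)^0·4.0000/(4)·0.9969^4·0.0792^0 = +0.987489
  k=1: (−1)^1·4.0000/(1)·0.9969^2·0.0792^2 = -0.024944
  k=2: (−1)^2·4.0000/(4)·0.9969^0·0.0792^4 = +0.000039
d^2_{0,0}(0.1586) = +0.987489 -0.024944 +0.000039 = +0.962584
Attach z-rotation phases: D = e^{-i(0)(3.0306)}·(+0.962584)·e^{-i(0)(1.3848)} = +0.962584+0.000000i

Re=0.9626 Im=0.0000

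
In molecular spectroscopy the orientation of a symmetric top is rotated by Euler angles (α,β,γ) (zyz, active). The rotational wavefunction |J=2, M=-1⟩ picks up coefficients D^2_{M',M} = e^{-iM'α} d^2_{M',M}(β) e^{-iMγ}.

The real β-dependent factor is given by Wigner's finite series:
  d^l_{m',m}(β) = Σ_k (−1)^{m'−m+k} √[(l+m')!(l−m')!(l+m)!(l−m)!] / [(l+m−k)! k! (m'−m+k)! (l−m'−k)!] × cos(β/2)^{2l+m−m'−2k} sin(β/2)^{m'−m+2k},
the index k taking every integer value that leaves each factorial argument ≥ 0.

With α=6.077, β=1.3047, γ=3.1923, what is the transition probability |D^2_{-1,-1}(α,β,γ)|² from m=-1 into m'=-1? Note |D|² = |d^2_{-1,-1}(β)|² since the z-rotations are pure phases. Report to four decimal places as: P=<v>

P=0.0896

First d^2_{-1,-1}(β=1.3047), then the phase factors e^{-i(-1)α} and e^{-i(-1)γ}:
With c≡cos(β/2)=0.794659 and s≡sin(β/2)=0.607056, N=[1·6·1·6]^{1/2}=6.000000
The bounds max(0,m−m')=0 and min(l+m,l−m')=1 give 2 terms
  k=0: (−1)^0·6.0000/(6)·0.7947^4·0.6071^0 = +0.398772
  k=1: (−1)^1·6.0000/(2)·0.7947^2·0.6071^2 = -0.698136
d^2_{-1,-1}(1.3047) = +0.398772 -0.698136 = -0.299365
|D^2_{-1,-1}|² = |d^2_{-1,-1}(β)|² = (-0.299365)² = 0.089619 (the z-rotation phases have unit modulus)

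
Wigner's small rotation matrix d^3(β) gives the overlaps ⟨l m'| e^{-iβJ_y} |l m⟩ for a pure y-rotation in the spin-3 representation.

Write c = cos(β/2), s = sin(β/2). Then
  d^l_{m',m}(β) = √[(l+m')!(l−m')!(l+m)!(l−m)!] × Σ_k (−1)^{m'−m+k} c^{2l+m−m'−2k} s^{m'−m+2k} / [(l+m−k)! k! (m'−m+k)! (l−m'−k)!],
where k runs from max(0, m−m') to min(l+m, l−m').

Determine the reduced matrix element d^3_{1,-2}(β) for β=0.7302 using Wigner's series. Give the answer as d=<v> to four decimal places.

d^3_{1,-2}(β=0.7302) via Wigner's sum:
c=cos(0.7302/2)=0.934088, s=sin(0.7302/2)=0.357043; N=√[24·2·1·120]=75.894664
k∈{0,1} keeps every argument non-negative
  k=0: (−1)^3·75.8947/(12)·0.9341^3·0.3570^3 = -0.234614
  k=1: (−1)^4·75.8947/(24)·0.9341^1·0.3570^5 = +0.017139
d^3_{1,-2}(0.7302) = -0.234614 +0.017139 = -0.217475

d=-0.2175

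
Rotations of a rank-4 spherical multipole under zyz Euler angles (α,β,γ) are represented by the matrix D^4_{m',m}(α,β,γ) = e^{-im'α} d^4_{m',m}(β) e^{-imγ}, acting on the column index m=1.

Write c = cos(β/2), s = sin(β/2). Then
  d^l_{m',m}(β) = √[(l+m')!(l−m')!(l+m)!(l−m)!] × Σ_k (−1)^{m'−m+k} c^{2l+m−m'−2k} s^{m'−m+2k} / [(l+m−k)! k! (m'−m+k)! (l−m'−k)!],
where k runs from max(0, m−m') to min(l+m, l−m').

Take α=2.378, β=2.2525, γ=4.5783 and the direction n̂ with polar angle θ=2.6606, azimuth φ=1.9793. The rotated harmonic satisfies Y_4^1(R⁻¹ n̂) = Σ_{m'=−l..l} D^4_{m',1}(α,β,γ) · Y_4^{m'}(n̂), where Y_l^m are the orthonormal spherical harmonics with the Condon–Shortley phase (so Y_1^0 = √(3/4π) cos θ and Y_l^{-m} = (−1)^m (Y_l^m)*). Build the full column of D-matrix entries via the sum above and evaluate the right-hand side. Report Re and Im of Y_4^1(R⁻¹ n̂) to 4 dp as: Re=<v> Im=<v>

Re=-0.1304 Im=-0.4706

Need the full column D^4_{m',1} for m'=−4..4 at α=2.378, β=2.2525, γ=4.5783.
cos(β/2)=0.430048, sin(β/2)=0.902806
d^4_{-4,1}: single k=5 term ⇒ +0.356958;  D = +0.078356-0.348252i
d^4_{-3,1}: k∈[4..5] ⇒ +0.300584 -0.794824 = -0.494240;  D = +0.411810-0.273287i
d^4_{-2,1}: k∈[3..5] ⇒ +0.153068 -1.011882 +0.891896 = +0.033082;  D = +0.032561+0.005848i
d^4_{-1,1}: k∈[2..5] ⇒ +0.051558 -0.681660 +1.502076 -0.441321 = +0.430653;  D = -0.253544-0.348105i
d^4_{0,1}: k∈[1..4] ⇒ +0.010983 -0.290426 +1.279941 -0.940141 = +0.060357;  D = -0.008069+0.059816i
d^4_{1,1}: k∈[0..3] ⇒ +0.001170 -0.077336 +0.681660 -1.001384 = -0.395891;  D = -0.309540+0.246808i
d^4_{2,1}: k∈[0..2] ⇒ -0.010420 +0.229602 -0.674588 = -0.455406;  D = +0.453543+0.041148i
d^4_{3,1}: k∈[0..1] ⇒ +0.040923 -0.300584 = -0.259661;  D = -0.170577-0.195774i
d^4_{4,1}: single k=0 term ⇒ -0.080996;  D = -0.003795+0.080907i
Y_4^{m'}(θ=2.6606,φ=1.9793) and Σ D·Y over m':
  (+0.0784-0.3483i)·(-0.0013-0.0202i)  (+0.4118-0.2733i)·(-0.1034-0.0372i)  (+0.0326+0.0058i)·(-0.2206+0.2350i)  (-0.2535-0.3481i)·(+0.1928+0.4455i)  (-0.0081+0.0598i)·(+0.1102+0.0000i)  (-0.3095+0.2468i)·(-0.1928+0.4455i)  (+0.4535+0.0411i)·(-0.2206-0.2350i)  (-0.1706-0.1958i)·(+0.1034-0.0372i)  (-0.0038+0.0809i)·(-0.0013+0.0202i)
Y_4^1(R⁻¹ n̂) = -0.130360-0.470554i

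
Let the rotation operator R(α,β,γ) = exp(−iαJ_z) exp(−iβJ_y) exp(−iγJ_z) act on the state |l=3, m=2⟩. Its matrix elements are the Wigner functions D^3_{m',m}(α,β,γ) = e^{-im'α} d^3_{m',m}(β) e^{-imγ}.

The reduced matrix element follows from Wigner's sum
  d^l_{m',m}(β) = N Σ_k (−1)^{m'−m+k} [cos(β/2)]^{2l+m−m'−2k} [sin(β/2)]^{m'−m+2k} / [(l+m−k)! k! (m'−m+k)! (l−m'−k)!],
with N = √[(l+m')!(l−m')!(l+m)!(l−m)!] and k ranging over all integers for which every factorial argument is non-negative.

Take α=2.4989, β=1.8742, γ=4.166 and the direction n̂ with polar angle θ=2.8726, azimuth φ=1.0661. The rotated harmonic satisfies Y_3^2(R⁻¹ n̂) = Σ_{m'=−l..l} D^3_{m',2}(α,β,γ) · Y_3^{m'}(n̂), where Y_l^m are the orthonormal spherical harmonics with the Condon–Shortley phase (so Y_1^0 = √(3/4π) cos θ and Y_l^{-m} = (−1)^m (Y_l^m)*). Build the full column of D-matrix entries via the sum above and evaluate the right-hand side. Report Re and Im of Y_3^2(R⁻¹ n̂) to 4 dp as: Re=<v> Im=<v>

Re=-0.2552 Im=-0.1492

Need the full column D^3_{m',2} for m'=−3..3 at α=2.4989, β=1.8742, γ=4.166.
cos(β/2)=0.592127, sin(β/2)=0.805844
d^3_{-3,2}: single k=5 term ⇒ +0.492886;  D = +0.330705-0.365474i
d^3_{-2,2}: k∈[4..5] ⇒ +0.739273 -0.273846 = +0.465427;  D = -0.456821+0.089091i
d^3_{-1,2}: k∈[3..4] ⇒ +0.687114 -0.636313 = +0.050801;  D = +0.045742+0.022101i
d^3_{0,2}: k∈[2..3] ⇒ +0.437244 -0.809833 = -0.372589;  D = +0.171399+0.330825i
d^3_{1,2}: k∈[1..2] ⇒ +0.185493 -0.687114 = -0.501622;  D = +0.082231-0.494836i
d^3_{2,2}: k∈[0..1] ⇒ +0.043101 -0.399147 = -0.356046;  D = -0.257232+0.246171i
d^3_{3,2}: single k=0 term ⇒ -0.143682;  D = +0.142636-0.017306i
Y_3^{m'}(θ=2.8726,φ=1.0661) and Σ D·Y over m':
  (+0.3307-0.3655i)·(-0.0078+0.0004i)  (-0.4568+0.0891i)·(+0.0370+0.0589i)  (+0.0457+0.0221i)·(+0.1515-0.2742i)  (+0.1714+0.3308i)·(-0.5925+0.0000i)  (+0.0822-0.4948i)·(-0.1515-0.2742i)  (-0.2572+0.2462i)·(+0.0370-0.0589i)  (+0.1426-0.0173i)·(+0.0078+0.0004i)
Y_3^2(R⁻¹ n̂) = -0.255185-0.149201i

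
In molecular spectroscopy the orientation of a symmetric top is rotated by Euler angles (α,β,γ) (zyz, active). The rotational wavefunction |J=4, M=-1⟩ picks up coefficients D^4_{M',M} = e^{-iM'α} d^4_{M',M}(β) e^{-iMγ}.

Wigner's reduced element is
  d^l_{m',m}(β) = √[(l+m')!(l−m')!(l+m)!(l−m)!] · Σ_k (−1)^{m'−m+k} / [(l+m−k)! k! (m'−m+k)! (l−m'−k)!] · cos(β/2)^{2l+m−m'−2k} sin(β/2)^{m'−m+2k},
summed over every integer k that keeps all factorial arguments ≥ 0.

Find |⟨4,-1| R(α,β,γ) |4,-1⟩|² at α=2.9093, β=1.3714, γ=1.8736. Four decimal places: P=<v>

First d^4_{-1,-1}(β=1.3714), then the phase factors e^{-i(-1)α} and e^{-i(-1)γ}:
With c≡cos(β/2)=0.773976 and s≡sin(β/2)=0.633215, N=[6·120·6·120]^{1/2}=720.000000
The bounds max(0,m−m')=0 and min(l+m,l−m')=3 give 4 terms
  k=0: (−1)^0·720.0000/(720)·0.7740^8·0.6332^0 = +0.128772
  k=1: (−1)^1·720.0000/(48)·0.7740^6·0.6332^2 = -1.292881
  k=2: (−1)^2·720.0000/(24)·0.7740^4·0.6332^4 = +1.730756
  k=3: (−1)^3·720.0000/(72)·0.7740^2·0.6332^6 = -0.386155
d^4_{-1,-1}(1.3714) = +0.128772 -1.292881 +1.730756 -0.386155 = +0.180491
|D^4_{-1,-1}|² = |d^4_{-1,-1}(β)|² = (+0.180491)² = 0.032577 (the z-rotation phases have unit modulus)

P=0.0326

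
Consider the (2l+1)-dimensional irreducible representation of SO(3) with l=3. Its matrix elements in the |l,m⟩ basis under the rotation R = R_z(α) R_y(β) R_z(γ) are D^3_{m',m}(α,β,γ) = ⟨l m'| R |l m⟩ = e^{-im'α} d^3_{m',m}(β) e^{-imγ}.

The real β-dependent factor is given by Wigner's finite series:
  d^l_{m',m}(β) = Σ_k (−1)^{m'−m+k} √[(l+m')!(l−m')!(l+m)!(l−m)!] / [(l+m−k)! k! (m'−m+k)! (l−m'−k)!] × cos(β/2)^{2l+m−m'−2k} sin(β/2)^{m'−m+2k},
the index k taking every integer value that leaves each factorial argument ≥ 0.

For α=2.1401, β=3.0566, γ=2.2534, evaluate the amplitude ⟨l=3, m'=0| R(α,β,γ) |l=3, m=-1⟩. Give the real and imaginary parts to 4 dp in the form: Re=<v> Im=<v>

First d^3_{0,-1}(β=3.0566), then the phase factors e^{-i(0)α} and e^{-i(-1)γ}:
c=cos(3.0566/2)=0.042484, s=sin(3.0566/2)=0.999097; N=√[6·6·2·24]=41.569219
k: max(0,(-1)−(0))=0 … min(3+(-1),3−(0))=2
  k=0: (−1)^1·41.5692/(12)·0.0425^5·0.9991^1 = -0.000000
  k=1: (−1)^2·41.5692/(4)·0.0425^3·0.9991^3 = +0.000795
  k=2: (−1)^3·41.5692/(12)·0.0425^1·0.9991^5 = -0.146504
d^3_{0,-1}(3.0566) = -0.000000 +0.000795 -0.146504 = -0.145710
D = (+1.000000+0.000000i)·(-0.145710)·(-0.630815+0.775933i) = +0.091916-0.113061i

Re=0.0919 Im=-0.1131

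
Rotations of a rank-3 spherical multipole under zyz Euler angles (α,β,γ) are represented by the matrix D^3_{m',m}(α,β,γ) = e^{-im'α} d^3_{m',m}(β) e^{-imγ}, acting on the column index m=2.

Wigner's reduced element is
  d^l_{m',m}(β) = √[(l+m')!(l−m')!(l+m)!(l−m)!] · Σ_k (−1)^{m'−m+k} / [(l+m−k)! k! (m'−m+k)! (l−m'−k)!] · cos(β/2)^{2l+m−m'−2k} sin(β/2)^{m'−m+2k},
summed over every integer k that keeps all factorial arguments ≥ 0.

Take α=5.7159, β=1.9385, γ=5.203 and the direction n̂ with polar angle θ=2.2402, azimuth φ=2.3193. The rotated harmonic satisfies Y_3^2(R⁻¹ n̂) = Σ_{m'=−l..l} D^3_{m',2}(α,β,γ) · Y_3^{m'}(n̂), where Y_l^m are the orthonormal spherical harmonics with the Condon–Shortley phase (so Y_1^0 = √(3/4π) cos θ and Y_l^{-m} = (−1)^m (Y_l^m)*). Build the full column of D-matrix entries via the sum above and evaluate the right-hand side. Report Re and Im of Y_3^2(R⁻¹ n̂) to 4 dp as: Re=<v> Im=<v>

Need the full column D^3_{m',2} for m'=−3..3 at α=5.7159, β=1.9385, γ=5.203.
cos(β/2)=0.565918, sin(β/2)=0.824462
d^3_{-3,2}: single k=5 term ⇒ +0.528057;  D = +0.473515+0.233727i
d^3_{-2,2}: k∈[4..5] ⇒ +0.739875 -0.314067 = +0.425808;  D = +0.220745+0.364121i
d^3_{-1,2}: k∈[3..4] ⇒ +0.642394 -0.681719 = -0.039325;  D = +0.000876-0.039315i
d^3_{0,2}: k∈[2..3] ⇒ +0.381870 -0.810493 = -0.428623;  D = +0.238317-0.356262i
d^3_{1,2}: k∈[1..2] ⇒ +0.151335 -0.642394 = -0.491060;  D = +0.449587-0.197512i
d^3_{2,2}: k∈[0..1] ⇒ +0.032849 -0.348598 = -0.315749;  D = +0.312044+0.048230i
d^3_{3,2}: single k=0 term ⇒ -0.117223;  D = +0.088080+0.077351i
Y_3^{m'}(θ=2.2402,φ=2.3193) and Σ D·Y over m':
  (+0.4735+0.2337i)·(+0.1571-0.1257i)  (+0.2207+0.3641i)·(+0.0288-0.3889i)  (+0.0009-0.0393i)·(-0.1596-0.1718i)  (+0.2383-0.3563i)·(+0.2489+0.0000i)  (+0.4496-0.1975i)·(+0.1596-0.1718i)  (+0.3120+0.0482i)·(+0.0288+0.3889i)  (+0.0881+0.0774i)·(-0.1571-0.1257i)
Y_3^2(R⁻¹ n̂) = +0.328058-0.189956i

Re=0.3281 Im=-0.1900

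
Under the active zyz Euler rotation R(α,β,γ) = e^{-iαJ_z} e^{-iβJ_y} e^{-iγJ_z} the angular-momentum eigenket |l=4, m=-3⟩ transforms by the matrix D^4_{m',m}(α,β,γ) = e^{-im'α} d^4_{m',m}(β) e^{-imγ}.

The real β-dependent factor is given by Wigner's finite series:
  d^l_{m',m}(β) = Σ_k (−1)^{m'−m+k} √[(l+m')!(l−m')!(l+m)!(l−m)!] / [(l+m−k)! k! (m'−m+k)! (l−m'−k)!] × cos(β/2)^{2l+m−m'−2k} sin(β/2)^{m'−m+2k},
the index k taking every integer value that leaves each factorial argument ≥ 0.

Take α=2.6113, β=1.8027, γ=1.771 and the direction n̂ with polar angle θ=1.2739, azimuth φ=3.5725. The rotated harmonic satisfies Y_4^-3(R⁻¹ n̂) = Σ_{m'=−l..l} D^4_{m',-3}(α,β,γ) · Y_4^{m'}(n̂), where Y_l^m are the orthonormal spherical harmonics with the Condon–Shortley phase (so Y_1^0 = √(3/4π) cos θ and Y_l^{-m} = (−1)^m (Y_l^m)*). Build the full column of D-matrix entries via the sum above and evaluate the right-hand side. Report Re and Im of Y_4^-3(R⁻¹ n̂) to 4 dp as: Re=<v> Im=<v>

Need the full column D^4_{m',-3} for m'=−4..4 at α=2.6113, β=1.8027, γ=1.771.
cos(β/2)=0.620552, sin(β/2)=0.784165
d^4_{-4,-3}: single k=1 term ⇒ +0.078596;  D = -0.078497-0.003947i
d^4_{-3,-3}: k∈[0..1] ⇒ +0.021990 -0.245800 = -0.223810;  D = -0.187144-0.122752i
d^4_{-2,-3}: k∈[0..1] ⇒ -0.103973 +0.498080 = +0.394107;  D = -0.174954-0.353145i
d^4_{-1,-3}: k∈[0..1] ⇒ +0.278711 -0.741758 = -0.463047;  D = +0.032534-0.461902i
d^4_{0,-3}: k∈[0..1] ⇒ -0.525022 +0.838372 = +0.313350;  D = +0.177089-0.258511i
d^4_{1,-3}: k∈[0..1] ⇒ +0.741758 -0.710677 = +0.031080;  D = -0.028122+0.013235i
d^4_{2,-3}: k∈[0..1] ⇒ -0.795349 +0.423346 = -0.372003;  D = -0.370484-0.033583i
d^4_{3,-3}: k∈[0..1] ⇒ +0.626758 -0.142975 = +0.483783;  D = -0.393546-0.281368i
d^4_{4,-3}: single k=0 term ⇒ -0.320020;  D = -0.130436-0.292231i
Y_4^{m'}(θ=1.2739,φ=3.5725) and Σ D·Y over m':
  (-0.0785-0.0039i)·(-0.0563-0.3657i)  (-0.1871-0.1228i)·(-0.0879+0.3079i)  (-0.1750-0.3531i)·(-0.0798+0.0931i)  (+0.0325-0.4619i)·(+0.2887-0.1327i)  (+0.1771-0.2585i)·(+0.0729+0.0000i)  (-0.0281+0.0132i)·(-0.2887-0.1327i)  (-0.3705-0.0336i)·(-0.0798-0.0931i)  (-0.3935-0.2814i)·(+0.0879+0.3079i)  (-0.1304-0.2922i)·(-0.0563+0.3657i)
Y_4^-3(R⁻¹ n̂) = +0.267638-0.302562i

Re=0.2676 Im=-0.3026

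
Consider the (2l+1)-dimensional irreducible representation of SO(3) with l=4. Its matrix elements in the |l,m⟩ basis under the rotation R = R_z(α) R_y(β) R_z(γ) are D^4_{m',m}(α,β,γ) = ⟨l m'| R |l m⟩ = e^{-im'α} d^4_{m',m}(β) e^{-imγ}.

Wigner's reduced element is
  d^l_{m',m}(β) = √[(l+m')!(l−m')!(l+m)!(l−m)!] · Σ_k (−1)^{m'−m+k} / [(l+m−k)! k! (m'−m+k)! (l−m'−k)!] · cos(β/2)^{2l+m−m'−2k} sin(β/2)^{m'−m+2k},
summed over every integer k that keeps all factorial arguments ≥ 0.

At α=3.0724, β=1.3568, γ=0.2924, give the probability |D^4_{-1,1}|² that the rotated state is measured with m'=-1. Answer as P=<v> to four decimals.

D^4_{-1,1}(3.0724,1.3568,0.2924) = e^{-i·-1·3.0724}·d^4_{-1,1}(1.3568)·e^{-i·1·0.2924}. Compute d first:
Half-angle: c=0.778578, s=0.627548. N=√(6·120·120·6)=720.000000
Admissible k: 2..5 (factorial args all ≥0)
  k=2: (−1)^0·720.0000/(72)·0.7786^6·0.6275^2 = +0.877215
  k=3: (−1)^1·720.0000/(24)·0.7786^4·0.6275^4 = -1.709690
  k=4: (−1)^2·720.0000/(48)·0.7786^2·0.6275^6 = +0.555364
  k=5: (−1)^3·720.0000/(720)·0.7786^0·0.6275^8 = -0.024053
d^4_{-1,1}(1.3568) = +0.877215 -1.709690 +0.555364 -0.024053 = -0.301165
|D^4_{-1,1}|² = |d^4_{-1,1}(β)|² = (-0.301165)² = 0.090700 (the z-rotation phases have unit modulus)

P=0.0907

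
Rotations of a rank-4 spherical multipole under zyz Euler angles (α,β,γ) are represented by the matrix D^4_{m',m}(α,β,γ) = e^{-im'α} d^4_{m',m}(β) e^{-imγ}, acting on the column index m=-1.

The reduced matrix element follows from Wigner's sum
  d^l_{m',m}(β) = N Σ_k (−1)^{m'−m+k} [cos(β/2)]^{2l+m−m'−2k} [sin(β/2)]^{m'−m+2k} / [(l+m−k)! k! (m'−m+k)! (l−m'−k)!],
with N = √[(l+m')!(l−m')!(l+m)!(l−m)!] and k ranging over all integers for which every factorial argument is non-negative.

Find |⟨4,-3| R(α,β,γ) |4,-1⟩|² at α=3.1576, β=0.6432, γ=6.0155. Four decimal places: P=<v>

First d^4_{-3,-1}(β=0.6432), then the phase factors e^{-i(-3)α} and e^{-i(-1)γ}:
Half-angle: c=0.948731, s=0.316085. N=√(1·5040·6·120)=1904.940944
k∈{2,3} keeps every argument non-negative
  k=2: (−1)^0·1904.9409/(240)·0.9487^6·0.3161^2 = +0.578277
  k=3: (−1)^1·1904.9409/(144)·0.9487^4·0.3161^4 = -0.106981
d^4_{-3,-1}(0.6432) = +0.578277 -0.106981 = +0.471296
|D^4_{-3,-1}|² = |d^4_{-3,-1}(β)|² = (+0.471296)² = 0.222120 (the z-rotation phases have unit modulus)

P=0.2221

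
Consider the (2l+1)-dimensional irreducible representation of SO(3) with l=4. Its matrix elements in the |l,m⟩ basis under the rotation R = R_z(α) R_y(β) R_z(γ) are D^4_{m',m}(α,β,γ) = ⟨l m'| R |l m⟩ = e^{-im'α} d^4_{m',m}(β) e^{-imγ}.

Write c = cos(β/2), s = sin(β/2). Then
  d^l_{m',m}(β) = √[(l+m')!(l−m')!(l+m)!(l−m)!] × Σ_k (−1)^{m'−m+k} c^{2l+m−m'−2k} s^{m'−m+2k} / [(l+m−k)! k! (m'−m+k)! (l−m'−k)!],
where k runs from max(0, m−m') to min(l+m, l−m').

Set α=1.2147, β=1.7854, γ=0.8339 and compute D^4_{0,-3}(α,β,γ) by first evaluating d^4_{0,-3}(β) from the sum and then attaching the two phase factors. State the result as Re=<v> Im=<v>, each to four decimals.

Re=-0.2357 Im=0.1754

D^4_{0,-3}(1.2147,1.7854,0.8339) = e^{-i·0·1.2147}·d^4_{0,-3}(1.7854)·e^{-i·-3·0.8339}. Compute d first:
c=cos(1.7854/2)=0.627312, s=sin(1.7854/2)=0.778768; N=√[24·24·1·5040]=1703.830978
k: max(0,(-3)−(0))=0 … min(4+(-3),4−(0))=1
  k=0: (−1)^3·1703.8310/(144)·0.6273^5·0.7788^3 = -0.542882
  k=1: (−1)^4·1703.8310/(144)·0.6273^3·0.7788^5 = +0.836672
d^4_{0,-3}(1.7854) = -0.542882 +0.836672 = +0.293790
Attach z-rotation phases: D = e^{-i(0)(1.2147)}·(+0.293790)·e^{-i(-3)(0.8339)} = -0.235667+0.175425i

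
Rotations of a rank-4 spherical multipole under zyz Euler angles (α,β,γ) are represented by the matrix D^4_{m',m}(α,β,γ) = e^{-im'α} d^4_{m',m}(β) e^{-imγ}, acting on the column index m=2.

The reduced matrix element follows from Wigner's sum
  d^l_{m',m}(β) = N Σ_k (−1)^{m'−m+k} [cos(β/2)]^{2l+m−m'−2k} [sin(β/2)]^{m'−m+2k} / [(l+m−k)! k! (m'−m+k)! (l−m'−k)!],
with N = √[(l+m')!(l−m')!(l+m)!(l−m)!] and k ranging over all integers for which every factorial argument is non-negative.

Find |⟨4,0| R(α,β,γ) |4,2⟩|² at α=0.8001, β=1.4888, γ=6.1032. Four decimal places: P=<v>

D^4_{0,2}(0.8001,1.4888,6.1032) = e^{-i·0·0.8001}·d^4_{0,2}(1.4888)·e^{-i·2·6.1032}. Compute d first:
c=cos(1.4888/2)=0.735495, s=sin(1.4888/2)=0.677531; N=√[24·24·720·2]=910.735966
k: max(0,(2)−(0))=2 … min(4+(2),4−(0))=4
  k=2: (−1)^0·910.7360/(96)·0.7355^6·0.6775^2 = +0.689376
  k=3: (−1)^1·910.7360/(36)·0.7355^4·0.6775^4 = -1.559996
  k=4: (−1)^2·910.7360/(96)·0.7355^2·0.6775^6 = +0.496425
d^4_{0,2}(1.4888) = +0.689376 -1.559996 +0.496425 = -0.374196
|D^4_{0,2}|² = |d^4_{0,2}(β)|² = (-0.374196)² = 0.140022 (the z-rotation phases have unit modulus)

P=0.1400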